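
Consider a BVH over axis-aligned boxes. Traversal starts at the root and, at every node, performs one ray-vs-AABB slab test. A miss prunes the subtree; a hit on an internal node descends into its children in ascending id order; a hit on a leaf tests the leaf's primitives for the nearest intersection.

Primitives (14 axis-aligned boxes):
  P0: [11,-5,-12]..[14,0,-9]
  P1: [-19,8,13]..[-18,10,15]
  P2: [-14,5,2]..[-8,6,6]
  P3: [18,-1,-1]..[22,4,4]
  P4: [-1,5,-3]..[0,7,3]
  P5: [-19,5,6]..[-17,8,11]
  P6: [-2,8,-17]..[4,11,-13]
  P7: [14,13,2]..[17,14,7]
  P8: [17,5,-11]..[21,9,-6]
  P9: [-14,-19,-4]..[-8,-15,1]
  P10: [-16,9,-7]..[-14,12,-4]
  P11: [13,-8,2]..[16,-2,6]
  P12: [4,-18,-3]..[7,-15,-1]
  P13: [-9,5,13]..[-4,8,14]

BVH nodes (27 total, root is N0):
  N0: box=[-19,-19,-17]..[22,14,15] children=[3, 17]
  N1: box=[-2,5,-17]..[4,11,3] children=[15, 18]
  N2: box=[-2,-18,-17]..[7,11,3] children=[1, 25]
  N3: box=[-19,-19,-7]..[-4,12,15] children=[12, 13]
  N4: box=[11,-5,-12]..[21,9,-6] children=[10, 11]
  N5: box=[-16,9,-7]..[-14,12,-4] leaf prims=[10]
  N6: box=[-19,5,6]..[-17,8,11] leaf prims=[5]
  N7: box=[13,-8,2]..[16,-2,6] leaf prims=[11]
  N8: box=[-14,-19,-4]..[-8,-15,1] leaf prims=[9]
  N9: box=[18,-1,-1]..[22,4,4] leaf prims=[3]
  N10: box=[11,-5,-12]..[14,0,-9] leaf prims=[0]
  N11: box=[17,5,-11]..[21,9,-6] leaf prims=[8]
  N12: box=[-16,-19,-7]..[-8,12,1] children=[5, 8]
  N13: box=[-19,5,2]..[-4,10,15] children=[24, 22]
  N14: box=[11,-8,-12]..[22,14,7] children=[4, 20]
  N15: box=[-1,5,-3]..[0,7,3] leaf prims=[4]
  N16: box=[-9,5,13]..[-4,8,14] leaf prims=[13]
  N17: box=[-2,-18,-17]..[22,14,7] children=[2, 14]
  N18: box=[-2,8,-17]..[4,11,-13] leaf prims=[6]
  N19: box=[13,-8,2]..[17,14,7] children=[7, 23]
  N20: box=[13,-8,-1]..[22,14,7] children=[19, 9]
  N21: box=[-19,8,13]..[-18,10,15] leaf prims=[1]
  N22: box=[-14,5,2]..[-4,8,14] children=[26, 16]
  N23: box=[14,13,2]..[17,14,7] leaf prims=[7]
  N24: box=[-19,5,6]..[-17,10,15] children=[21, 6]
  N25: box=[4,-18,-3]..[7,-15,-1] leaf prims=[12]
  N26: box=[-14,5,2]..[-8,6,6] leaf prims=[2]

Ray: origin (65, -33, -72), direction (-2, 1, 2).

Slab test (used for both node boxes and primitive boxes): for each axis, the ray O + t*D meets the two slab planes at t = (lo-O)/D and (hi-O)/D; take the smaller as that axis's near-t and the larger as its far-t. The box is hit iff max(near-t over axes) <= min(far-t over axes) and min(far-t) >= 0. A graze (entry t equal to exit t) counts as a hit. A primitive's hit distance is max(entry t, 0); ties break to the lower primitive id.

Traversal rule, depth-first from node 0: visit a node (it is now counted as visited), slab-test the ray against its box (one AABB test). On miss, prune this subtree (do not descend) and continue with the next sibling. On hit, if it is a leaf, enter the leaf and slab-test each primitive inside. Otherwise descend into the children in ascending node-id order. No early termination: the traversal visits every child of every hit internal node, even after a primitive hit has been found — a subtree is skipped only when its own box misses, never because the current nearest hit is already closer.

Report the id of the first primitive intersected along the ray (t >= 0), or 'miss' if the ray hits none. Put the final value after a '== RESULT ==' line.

Trace the traversal:
N0 x:[43/2,42] y:[14,47] z:[55/2,87/2] -> hit [55/2,42], descend [3, 17]
  N3 x:[69/2,42] y:[14,45] z:[65/2,87/2] -> hit [69/2,42], descend [12, 13]
    N12 x:[73/2,81/2] y:[14,45] z:[65/2,73/2] -> hit [73/2,73/2], descend [5, 8]
      N5 x:[79/2,81/2] y:[42,45] z:[65/2,34] -> miss, prune
      N8 x:[73/2,79/2] y:[14,18] z:[34,73/2] -> miss, prune
    N13 x:[69/2,42] y:[38,43] z:[37,87/2] -> hit [38,42], descend [22, 24]
      N22 x:[69/2,79/2] y:[38,41] z:[37,43] -> hit [38,79/2], descend [16, 26]
        N16 x:[69/2,37] y:[38,41] z:[85/2,43] -> miss, prune
        N26 x:[73/2,79/2] y:[38,39] z:[37,39] -> hit [38,39] leaf, test {P2@t=38}
      N24 x:[41,42] y:[38,43] z:[39,87/2] -> hit [41,42], descend [6, 21]
        N6 x:[41,42] y:[38,41] z:[39,83/2] -> hit [41,41] leaf, test {P5@t=41}
        N21 x:[83/2,42] y:[41,43] z:[85/2,87/2] -> miss, prune
  N17 x:[43/2,67/2] y:[15,47] z:[55/2,79/2] -> hit [55/2,67/2], descend [2, 14]
    N2 x:[29,67/2] y:[15,44] z:[55/2,75/2] -> hit [29,67/2], descend [1, 25]
      N1 x:[61/2,67/2] y:[38,44] z:[55/2,75/2] -> miss, prune
      N25 x:[29,61/2] y:[15,18] z:[69/2,71/2] -> miss, prune
    N14 x:[43/2,27] y:[25,47] z:[30,79/2] -> miss, prune

order=[0, 3, 12, 5, 8, 13, 22, 16, 26, 24, 6, 21, 17, 2, 1, 25, 14]  |boxes|=17  |leaves|=2  hit=P2

== RESULT ==
2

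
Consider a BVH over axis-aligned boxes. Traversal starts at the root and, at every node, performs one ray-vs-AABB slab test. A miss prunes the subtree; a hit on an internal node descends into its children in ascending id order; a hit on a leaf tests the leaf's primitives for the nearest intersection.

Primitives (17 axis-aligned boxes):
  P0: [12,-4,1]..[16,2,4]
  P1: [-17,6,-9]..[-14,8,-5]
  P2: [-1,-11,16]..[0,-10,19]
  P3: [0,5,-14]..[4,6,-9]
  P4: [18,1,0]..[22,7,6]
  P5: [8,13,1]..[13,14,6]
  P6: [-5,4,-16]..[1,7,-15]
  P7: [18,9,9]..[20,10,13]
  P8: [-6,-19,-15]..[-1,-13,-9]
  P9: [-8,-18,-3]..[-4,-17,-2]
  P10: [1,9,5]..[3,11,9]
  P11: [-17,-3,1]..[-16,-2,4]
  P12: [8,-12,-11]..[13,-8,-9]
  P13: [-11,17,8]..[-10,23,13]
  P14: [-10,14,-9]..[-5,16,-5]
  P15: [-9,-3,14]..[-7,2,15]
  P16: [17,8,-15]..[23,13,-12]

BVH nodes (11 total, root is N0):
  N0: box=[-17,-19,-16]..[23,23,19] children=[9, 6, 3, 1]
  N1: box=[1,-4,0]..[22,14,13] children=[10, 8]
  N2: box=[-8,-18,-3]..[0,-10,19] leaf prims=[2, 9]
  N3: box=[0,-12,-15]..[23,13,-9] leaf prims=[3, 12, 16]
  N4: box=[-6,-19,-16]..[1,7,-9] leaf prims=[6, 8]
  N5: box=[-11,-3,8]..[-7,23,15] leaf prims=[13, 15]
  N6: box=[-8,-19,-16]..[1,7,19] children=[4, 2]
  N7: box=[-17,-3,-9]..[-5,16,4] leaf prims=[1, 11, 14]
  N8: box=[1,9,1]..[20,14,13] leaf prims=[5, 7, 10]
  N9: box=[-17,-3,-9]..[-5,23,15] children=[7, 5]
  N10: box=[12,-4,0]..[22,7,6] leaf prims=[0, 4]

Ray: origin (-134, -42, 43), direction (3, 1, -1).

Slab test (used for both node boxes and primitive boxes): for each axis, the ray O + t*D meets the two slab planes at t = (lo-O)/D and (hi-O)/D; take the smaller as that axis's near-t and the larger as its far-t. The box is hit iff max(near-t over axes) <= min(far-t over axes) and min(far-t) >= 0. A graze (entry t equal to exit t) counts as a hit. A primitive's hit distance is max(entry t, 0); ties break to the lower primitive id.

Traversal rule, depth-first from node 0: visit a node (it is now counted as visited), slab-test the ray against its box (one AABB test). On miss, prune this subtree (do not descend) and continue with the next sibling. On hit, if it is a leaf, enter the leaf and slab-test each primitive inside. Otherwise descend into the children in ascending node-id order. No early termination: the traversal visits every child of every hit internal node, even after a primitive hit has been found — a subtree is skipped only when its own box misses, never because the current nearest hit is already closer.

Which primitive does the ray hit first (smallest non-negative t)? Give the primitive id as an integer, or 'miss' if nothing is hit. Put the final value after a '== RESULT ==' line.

Trace the traversal:
N0 x:[39,157/3] y:[23,65] z:[24,59] -> hit [39,157/3], descend [1, 3, 6, 9]
  N1 x:[45,52] y:[38,56] z:[30,43] -> miss, prune
  N3 x:[134/3,157/3] y:[30,55] z:[52,58] -> hit [52,157/3] leaf, test {P3(miss), P12(miss), P16(miss)}
  N6 x:[42,45] y:[23,49] z:[24,59] -> hit [42,45], descend [2, 4]
    N2 x:[42,134/3] y:[24,32] z:[24,46] -> miss, prune
    N4 x:[128/3,45] y:[23,49] z:[52,59] -> miss, prune
  N9 x:[39,43] y:[39,65] z:[28,52] -> hit [39,43], descend [5, 7]
    N5 x:[41,127/3] y:[39,65] z:[28,35] -> miss, prune
    N7 x:[39,43] y:[39,58] z:[39,52] -> hit [39,43] leaf, test {P1(miss), P11@t=39, P14(miss)}

9 AABB tests over nodes [0, 1, 3, 6, 2, 4, 9, 5, 7]; 2 leaves entered; closest P11.

== RESULT ==
11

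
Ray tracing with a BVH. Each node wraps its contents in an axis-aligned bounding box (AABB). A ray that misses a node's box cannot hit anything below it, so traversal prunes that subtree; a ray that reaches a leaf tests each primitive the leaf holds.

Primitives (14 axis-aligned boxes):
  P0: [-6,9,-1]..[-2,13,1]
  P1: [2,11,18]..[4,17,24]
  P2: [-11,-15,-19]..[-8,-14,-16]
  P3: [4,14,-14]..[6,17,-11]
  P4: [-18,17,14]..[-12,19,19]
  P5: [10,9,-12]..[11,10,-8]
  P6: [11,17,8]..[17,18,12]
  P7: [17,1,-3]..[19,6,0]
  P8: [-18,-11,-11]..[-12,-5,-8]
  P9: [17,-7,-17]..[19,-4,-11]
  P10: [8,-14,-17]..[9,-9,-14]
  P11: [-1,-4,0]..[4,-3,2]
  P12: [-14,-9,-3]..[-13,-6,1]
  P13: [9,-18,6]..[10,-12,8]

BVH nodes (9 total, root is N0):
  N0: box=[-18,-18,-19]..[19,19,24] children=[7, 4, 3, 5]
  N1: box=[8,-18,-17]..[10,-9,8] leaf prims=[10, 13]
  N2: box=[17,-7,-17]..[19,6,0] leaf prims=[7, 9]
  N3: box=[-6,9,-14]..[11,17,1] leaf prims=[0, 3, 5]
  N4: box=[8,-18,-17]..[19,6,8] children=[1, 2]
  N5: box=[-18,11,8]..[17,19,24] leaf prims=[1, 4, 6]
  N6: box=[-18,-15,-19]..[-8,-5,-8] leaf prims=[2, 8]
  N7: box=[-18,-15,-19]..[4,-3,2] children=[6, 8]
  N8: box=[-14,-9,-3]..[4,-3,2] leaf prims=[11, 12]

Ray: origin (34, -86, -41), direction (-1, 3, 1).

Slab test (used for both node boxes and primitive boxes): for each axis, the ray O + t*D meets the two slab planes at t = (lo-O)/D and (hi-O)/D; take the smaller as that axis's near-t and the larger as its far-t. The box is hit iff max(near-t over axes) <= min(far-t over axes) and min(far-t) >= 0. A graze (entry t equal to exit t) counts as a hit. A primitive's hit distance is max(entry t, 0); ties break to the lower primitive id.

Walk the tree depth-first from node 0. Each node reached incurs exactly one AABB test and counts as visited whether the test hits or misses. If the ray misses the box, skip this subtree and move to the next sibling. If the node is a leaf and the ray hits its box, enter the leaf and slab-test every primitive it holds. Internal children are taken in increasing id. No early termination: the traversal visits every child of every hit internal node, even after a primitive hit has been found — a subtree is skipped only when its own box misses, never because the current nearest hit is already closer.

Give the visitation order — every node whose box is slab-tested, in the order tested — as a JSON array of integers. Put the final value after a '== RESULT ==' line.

Trace the traversal:
N0 x:[15,52] y:[68/3,35] z:[22,65] -> hit [68/3,35], descend [3, 4, 5, 7]
  N3 x:[23,40] y:[95/3,103/3] z:[27,42] -> hit [95/3,103/3] leaf, test {P0(miss), P3(miss), P5(miss)}
  N4 x:[15,26] y:[68/3,92/3] z:[24,49] -> hit [24,26], descend [1, 2]
    N1 x:[24,26] y:[68/3,77/3] z:[24,49] -> hit [24,77/3] leaf, test {P10@t=25, P13(miss)}
    N2 x:[15,17] y:[79/3,92/3] z:[24,41] -> miss, prune
  N5 x:[17,52] y:[97/3,35] z:[49,65] -> miss, prune
  N7 x:[30,52] y:[71/3,83/3] z:[22,43] -> miss, prune

7 AABB tests over nodes [0, 3, 4, 1, 2, 5, 7]; 2 leaves entered; closest P10.

== RESULT ==
[0, 3, 4, 1, 2, 5, 7]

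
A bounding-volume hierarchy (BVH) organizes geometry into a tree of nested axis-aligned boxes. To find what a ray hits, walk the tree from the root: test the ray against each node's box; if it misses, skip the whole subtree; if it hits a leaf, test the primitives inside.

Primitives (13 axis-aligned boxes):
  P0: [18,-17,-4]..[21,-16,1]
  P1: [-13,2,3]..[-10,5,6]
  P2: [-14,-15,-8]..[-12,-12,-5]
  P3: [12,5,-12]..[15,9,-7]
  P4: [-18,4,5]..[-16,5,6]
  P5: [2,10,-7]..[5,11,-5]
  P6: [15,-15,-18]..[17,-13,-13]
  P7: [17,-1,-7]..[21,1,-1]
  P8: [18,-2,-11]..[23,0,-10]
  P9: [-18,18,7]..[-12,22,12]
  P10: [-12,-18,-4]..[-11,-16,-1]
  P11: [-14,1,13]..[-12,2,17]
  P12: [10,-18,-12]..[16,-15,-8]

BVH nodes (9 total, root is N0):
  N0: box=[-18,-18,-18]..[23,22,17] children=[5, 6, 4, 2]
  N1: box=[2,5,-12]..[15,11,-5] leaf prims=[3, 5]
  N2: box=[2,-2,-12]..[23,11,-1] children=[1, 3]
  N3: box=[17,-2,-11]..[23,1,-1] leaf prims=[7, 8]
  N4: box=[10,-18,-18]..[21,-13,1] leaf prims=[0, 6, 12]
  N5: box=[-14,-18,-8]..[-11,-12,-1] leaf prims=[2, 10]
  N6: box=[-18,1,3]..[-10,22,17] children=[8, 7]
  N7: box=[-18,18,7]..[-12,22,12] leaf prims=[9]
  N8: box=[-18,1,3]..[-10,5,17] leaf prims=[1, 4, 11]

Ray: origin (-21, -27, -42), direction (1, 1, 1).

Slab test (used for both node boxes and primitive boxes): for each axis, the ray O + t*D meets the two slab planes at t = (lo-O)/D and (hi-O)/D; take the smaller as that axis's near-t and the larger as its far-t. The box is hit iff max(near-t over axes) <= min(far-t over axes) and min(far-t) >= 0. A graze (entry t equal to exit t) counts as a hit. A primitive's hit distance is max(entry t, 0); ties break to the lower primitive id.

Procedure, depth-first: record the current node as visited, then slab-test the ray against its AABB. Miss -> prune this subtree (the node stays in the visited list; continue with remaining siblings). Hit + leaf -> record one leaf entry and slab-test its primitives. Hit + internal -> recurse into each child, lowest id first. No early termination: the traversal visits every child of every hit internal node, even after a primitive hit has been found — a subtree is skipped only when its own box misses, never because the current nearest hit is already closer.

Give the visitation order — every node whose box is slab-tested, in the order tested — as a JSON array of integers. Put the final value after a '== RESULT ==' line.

Walk:
N0 x:[3,44] y:[9,49] z:[24,59] -> hit [24,44], descend [2, 4, 5, 6]
  N2 x:[23,44] y:[25,38] z:[30,41] -> hit [30,38], descend [1, 3]
    N1 x:[23,36] y:[32,38] z:[30,37] -> hit [32,36] leaf, test {P3@t=33, P5(miss)}
    N3 x:[38,44] y:[25,28] z:[31,41] -> miss, prune
  N4 x:[31,42] y:[9,14] z:[24,43] -> miss, prune
  N5 x:[7,10] y:[9,15] z:[34,41] -> miss, prune
  N6 x:[3,11] y:[28,49] z:[45,59] -> miss, prune

order=[0, 2, 1, 3, 4, 5, 6]  |boxes|=7  |leaves|=1  hit=P3

== RESULT ==
[0, 2, 1, 3, 4, 5, 6]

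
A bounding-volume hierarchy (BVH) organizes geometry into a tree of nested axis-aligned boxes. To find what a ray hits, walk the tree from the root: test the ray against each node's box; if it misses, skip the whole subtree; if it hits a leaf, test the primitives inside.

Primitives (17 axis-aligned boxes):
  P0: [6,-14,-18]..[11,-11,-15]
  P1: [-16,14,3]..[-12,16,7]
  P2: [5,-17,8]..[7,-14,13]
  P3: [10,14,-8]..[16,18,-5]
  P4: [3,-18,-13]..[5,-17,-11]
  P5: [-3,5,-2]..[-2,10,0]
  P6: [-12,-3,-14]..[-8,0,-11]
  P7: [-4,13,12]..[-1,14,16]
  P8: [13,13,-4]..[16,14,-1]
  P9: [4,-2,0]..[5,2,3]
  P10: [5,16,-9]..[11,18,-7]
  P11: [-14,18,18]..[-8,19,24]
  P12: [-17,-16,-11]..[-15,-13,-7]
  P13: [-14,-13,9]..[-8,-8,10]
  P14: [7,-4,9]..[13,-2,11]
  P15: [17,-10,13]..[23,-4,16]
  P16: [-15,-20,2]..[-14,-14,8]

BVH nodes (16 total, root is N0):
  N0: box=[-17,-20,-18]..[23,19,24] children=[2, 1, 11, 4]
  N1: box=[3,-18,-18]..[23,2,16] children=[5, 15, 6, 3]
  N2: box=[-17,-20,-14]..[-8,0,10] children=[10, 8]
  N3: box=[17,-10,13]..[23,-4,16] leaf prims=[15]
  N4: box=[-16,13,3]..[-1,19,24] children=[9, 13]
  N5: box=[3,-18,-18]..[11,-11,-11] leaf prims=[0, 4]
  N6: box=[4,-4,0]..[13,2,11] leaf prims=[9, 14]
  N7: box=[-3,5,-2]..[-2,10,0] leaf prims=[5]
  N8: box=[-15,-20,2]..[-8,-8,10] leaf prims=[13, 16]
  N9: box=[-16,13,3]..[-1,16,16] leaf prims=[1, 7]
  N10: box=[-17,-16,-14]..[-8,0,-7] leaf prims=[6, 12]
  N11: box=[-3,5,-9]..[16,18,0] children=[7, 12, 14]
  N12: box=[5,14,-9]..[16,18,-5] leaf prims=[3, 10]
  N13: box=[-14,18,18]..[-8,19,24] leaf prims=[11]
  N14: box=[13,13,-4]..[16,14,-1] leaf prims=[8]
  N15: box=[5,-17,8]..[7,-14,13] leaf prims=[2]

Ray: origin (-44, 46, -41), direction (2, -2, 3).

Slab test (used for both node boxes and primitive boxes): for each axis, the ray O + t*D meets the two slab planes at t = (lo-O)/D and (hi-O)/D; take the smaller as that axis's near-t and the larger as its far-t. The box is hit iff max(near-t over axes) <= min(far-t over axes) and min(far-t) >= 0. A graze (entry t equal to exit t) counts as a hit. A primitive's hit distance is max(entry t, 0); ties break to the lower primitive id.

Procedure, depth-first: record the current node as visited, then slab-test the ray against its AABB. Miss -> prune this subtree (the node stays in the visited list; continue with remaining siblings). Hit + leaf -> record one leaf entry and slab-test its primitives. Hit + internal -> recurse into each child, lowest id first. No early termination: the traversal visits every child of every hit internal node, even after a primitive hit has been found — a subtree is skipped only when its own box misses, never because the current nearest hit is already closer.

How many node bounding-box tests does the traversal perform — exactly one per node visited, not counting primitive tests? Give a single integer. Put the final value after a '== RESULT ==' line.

Traverse from the root:
N0 x:[27/2,67/2] y:[27/2,33] z:[23/3,65/3] -> hit [27/2,65/3], descend [1, 2, 4, 11]
  N1 x:[47/2,67/2] y:[22,32] z:[23/3,19] -> miss, prune
  N2 x:[27/2,18] y:[23,33] z:[9,17] -> miss, prune
  N4 x:[14,43/2] y:[27/2,33/2] z:[44/3,65/3] -> hit [44/3,33/2], descend [9, 13]
    N9 x:[14,43/2] y:[15,33/2] z:[44/3,19] -> hit [15,33/2] leaf, test {P1@t=15, P7(miss)}
    N13 x:[15,18] y:[27/2,14] z:[59/3,65/3] -> miss, prune
  N11 x:[41/2,30] y:[14,41/2] z:[32/3,41/3] -> miss, prune

Visited [0, 1, 2, 4, 9, 13, 11]. Tests: 7 box, 1 leaf. Nearest: P1.

== RESULT ==
7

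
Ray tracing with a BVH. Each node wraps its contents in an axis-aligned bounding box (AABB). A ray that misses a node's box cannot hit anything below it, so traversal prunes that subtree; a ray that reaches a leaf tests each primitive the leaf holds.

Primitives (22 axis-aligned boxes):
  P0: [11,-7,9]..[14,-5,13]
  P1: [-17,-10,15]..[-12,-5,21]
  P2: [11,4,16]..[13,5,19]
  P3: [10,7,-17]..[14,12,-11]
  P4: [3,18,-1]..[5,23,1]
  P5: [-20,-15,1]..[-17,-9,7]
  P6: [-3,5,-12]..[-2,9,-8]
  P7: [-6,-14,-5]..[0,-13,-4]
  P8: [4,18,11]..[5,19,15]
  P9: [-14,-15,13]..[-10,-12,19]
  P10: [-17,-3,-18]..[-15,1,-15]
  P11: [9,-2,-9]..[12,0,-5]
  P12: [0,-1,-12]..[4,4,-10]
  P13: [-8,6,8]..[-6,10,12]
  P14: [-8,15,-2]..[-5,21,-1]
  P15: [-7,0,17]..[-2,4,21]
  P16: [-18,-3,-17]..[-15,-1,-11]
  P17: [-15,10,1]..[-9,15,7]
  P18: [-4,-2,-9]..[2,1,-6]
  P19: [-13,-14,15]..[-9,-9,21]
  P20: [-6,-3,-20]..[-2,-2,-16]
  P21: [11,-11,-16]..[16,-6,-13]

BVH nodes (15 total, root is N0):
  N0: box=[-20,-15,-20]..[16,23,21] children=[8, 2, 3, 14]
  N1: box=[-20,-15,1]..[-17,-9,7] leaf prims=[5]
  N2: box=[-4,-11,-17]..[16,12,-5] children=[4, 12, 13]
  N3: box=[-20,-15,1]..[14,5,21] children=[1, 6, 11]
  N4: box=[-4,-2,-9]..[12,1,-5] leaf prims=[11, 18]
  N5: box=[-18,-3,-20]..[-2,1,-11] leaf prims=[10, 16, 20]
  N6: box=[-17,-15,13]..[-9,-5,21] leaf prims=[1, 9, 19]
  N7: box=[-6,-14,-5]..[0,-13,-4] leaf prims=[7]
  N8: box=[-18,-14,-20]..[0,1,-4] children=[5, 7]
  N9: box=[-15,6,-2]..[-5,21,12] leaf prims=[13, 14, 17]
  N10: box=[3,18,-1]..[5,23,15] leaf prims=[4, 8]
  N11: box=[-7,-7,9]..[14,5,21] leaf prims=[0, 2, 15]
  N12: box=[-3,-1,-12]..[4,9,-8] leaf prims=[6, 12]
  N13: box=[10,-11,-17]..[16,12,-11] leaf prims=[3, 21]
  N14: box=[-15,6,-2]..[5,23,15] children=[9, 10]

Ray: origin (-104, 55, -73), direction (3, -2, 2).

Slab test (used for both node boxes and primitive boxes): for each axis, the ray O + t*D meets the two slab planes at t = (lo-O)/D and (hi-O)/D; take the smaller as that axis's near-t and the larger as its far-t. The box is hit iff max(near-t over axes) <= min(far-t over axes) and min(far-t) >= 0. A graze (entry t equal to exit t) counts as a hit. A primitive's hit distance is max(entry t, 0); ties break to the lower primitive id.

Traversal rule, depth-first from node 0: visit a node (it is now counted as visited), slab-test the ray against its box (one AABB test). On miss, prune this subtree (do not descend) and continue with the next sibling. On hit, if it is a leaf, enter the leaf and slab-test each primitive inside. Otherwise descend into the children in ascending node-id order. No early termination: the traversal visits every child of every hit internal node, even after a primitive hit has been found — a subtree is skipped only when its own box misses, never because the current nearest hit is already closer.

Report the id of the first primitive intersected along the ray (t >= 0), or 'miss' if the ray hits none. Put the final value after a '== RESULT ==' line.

Trace the traversal:
N0 x:[28,40] y:[16,35] z:[53/2,47] -> hit [28,35], descend [2, 3, 8, 14]
  N2 x:[100/3,40] y:[43/2,33] z:[28,34] -> miss, prune
  N3 x:[28,118/3] y:[25,35] z:[37,47] -> miss, prune
  N8 x:[86/3,104/3] y:[27,69/2] z:[53/2,69/2] -> hit [86/3,69/2], descend [5, 7]
    N5 x:[86/3,34] y:[27,29] z:[53/2,31] -> hit [86/3,29] leaf, test {P10@t=29, P16@t=86/3, P20(miss)}
    N7 x:[98/3,104/3] y:[34,69/2] z:[34,69/2] -> hit [34,69/2] leaf, test {P7@t=34}
  N14 x:[89/3,109/3] y:[16,49/2] z:[71/2,44] -> miss, prune

7 AABB tests over nodes [0, 2, 3, 8, 5, 7, 14]; 2 leaves entered; closest P16.

== RESULT ==
16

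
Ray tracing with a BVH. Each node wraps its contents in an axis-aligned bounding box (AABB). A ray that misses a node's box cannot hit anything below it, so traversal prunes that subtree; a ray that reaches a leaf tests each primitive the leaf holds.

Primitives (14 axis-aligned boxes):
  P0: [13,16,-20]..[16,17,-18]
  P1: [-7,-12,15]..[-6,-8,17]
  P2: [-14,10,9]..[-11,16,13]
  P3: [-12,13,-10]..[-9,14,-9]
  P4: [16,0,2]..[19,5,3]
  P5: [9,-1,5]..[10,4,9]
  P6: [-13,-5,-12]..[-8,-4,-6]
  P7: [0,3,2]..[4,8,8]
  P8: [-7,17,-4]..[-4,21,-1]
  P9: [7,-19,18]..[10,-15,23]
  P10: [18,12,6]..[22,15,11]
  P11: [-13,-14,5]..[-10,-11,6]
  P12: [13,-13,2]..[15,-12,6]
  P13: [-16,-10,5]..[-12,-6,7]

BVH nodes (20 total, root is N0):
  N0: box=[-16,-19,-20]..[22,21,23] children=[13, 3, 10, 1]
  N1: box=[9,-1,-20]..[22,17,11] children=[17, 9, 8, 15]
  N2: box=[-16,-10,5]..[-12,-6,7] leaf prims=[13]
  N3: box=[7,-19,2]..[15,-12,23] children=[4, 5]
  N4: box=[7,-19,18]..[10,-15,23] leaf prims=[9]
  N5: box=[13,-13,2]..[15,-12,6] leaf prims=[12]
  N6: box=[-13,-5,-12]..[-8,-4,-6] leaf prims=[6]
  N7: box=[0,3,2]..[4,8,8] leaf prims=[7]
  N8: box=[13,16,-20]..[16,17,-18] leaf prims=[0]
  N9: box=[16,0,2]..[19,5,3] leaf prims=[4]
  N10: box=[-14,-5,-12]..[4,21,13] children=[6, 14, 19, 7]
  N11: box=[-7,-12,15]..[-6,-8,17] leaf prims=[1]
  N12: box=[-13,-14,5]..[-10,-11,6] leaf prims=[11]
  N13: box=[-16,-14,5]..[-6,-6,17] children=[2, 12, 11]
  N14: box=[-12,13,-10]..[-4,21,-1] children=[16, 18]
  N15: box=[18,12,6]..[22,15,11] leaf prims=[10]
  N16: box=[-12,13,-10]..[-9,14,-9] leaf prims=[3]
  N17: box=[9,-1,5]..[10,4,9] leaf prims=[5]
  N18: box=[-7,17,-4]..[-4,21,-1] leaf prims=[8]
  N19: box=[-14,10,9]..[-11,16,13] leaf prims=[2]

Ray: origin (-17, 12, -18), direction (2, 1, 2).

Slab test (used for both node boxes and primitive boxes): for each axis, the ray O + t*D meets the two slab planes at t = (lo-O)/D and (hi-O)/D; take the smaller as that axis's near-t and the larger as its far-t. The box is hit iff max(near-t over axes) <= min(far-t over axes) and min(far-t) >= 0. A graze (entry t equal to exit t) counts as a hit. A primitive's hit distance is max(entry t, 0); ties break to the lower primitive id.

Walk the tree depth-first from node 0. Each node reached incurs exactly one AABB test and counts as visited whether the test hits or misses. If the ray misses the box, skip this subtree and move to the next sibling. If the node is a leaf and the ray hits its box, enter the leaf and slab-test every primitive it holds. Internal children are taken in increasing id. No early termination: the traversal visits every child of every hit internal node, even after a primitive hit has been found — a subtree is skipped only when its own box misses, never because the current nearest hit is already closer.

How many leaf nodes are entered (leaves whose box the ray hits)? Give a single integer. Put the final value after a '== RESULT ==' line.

Walk:
N0 x:[1/2,39/2] y:[-31,9] z:[-1,41/2] -> hit [1/2,9], descend [1, 3, 10, 13]
  N1 x:[13,39/2] y:[-13,5] z:[-1,29/2] -> miss, prune
  N3 x:[12,16] y:[-31,-24] z:[10,41/2] -> miss, prune
  N10 x:[3/2,21/2] y:[-17,9] z:[3,31/2] -> hit [3,9], descend [6, 7, 14, 19]
    N6 x:[2,9/2] y:[-17,-16] z:[3,6] -> miss, prune
    N7 x:[17/2,21/2] y:[-9,-4] z:[10,13] -> miss, prune
    N14 x:[5/2,13/2] y:[1,9] z:[4,17/2] -> hit [4,13/2], descend [16, 18]
      N16 x:[5/2,4] y:[1,2] z:[4,9/2] -> miss, prune
      N18 x:[5,13/2] y:[5,9] z:[7,17/2] -> miss, prune
    N19 x:[3/2,3] y:[-2,4] z:[27/2,31/2] -> miss, prune
  N13 x:[1/2,11/2] y:[-26,-18] z:[23/2,35/2] -> miss, prune

Visited [0, 1, 3, 10, 6, 7, 14, 16, 18, 19, 13]. Tests: 11 box, 0 leaf. Nearest: miss.

== RESULT ==
0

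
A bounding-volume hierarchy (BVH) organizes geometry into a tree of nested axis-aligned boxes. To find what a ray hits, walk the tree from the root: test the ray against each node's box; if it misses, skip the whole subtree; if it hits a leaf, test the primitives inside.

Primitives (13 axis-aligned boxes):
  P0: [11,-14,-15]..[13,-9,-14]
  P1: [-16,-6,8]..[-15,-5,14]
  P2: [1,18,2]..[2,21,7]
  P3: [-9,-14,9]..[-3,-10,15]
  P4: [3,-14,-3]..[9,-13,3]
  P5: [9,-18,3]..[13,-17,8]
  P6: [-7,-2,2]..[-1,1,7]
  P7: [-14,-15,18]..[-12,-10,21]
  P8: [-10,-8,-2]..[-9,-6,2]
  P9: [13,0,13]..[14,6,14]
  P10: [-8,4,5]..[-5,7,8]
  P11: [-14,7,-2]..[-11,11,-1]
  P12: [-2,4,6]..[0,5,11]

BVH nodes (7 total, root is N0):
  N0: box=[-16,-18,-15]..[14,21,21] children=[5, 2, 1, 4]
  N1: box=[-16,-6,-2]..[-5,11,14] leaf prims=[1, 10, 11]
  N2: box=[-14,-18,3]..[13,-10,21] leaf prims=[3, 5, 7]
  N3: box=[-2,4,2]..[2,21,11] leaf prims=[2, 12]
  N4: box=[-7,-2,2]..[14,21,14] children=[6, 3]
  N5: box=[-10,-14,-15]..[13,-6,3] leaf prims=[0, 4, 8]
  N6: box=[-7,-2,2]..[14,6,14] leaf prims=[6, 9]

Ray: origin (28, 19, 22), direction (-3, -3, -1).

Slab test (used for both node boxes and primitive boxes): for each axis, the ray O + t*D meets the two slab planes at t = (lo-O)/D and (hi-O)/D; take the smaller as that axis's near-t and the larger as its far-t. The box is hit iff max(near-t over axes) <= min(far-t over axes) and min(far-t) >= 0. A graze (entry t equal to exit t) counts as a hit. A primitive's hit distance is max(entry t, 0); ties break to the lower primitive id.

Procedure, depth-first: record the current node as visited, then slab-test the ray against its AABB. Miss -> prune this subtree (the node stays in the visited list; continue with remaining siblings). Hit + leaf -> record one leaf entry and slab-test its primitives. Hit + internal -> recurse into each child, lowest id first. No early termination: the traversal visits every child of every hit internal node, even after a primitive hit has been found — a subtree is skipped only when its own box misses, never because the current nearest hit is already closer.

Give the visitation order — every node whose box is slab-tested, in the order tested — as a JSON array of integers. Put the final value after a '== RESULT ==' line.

Trace the traversal:
N0 x:[14/3,44/3] y:[-2/3,37/3] z:[1,37] -> hit [14/3,37/3], descend [1, 2, 4, 5]
  N1 x:[11,44/3] y:[8/3,25/3] z:[8,24] -> miss, prune
  N2 x:[5,14] y:[29/3,37/3] z:[1,19] -> hit [29/3,37/3] leaf, test {P3@t=31/3, P5(miss), P7(miss)}
  N4 x:[14/3,35/3] y:[-2/3,7] z:[8,20] -> miss, prune
  N5 x:[5,38/3] y:[25/3,11] z:[19,37] -> miss, prune

order=[0, 1, 2, 4, 5]  |boxes|=5  |leaves|=1  hit=P3

== RESULT ==
[0, 1, 2, 4, 5]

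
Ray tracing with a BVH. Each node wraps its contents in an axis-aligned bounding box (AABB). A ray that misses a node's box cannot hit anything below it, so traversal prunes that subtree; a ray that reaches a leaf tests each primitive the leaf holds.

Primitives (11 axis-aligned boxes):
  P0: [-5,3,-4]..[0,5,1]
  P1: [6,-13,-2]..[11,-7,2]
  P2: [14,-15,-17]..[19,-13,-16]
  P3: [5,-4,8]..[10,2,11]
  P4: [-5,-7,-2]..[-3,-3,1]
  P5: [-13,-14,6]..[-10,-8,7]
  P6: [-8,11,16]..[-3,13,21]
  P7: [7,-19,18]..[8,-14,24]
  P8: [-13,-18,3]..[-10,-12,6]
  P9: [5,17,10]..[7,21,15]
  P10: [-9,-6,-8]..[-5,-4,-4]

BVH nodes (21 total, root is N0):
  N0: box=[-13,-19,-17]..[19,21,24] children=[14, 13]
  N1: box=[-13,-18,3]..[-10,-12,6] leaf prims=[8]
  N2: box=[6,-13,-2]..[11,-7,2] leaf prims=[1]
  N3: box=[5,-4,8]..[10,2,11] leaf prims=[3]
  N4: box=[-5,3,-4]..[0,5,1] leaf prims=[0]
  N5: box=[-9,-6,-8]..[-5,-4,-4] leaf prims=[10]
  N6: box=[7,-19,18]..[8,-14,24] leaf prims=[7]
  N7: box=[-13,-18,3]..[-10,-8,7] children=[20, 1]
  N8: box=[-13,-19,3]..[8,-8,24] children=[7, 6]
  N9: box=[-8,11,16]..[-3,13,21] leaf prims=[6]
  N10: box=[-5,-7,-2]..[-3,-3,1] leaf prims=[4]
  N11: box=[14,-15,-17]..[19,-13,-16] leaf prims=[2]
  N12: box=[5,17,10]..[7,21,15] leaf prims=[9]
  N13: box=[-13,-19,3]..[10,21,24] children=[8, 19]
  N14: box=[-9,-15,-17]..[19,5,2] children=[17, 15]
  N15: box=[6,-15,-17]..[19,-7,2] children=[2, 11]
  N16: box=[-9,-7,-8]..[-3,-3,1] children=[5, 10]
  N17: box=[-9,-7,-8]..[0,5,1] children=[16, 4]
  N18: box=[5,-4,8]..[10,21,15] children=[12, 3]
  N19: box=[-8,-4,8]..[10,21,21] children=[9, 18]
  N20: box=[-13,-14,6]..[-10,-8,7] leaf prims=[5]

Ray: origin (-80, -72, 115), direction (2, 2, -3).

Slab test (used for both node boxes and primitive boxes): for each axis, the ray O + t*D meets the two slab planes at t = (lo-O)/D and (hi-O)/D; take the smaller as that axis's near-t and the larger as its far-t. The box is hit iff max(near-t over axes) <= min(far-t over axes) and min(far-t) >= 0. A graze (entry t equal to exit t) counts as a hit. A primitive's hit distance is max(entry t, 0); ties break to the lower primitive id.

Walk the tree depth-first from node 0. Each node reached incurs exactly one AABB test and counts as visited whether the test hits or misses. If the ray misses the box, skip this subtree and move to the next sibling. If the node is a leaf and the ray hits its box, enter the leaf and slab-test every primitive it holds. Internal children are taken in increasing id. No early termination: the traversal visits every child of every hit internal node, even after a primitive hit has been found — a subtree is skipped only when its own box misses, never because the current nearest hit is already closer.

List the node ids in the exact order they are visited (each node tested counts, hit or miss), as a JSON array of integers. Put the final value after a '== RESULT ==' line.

Trace the traversal:
N0 x:[67/2,99/2] y:[53/2,93/2] z:[91/3,44] -> hit [67/2,44], descend [13, 14]
  N13 x:[67/2,45] y:[53/2,93/2] z:[91/3,112/3] -> hit [67/2,112/3], descend [8, 19]
    N8 x:[67/2,44] y:[53/2,32] z:[91/3,112/3] -> miss, prune
    N19 x:[36,45] y:[34,93/2] z:[94/3,107/3] -> miss, prune
  N14 x:[71/2,99/2] y:[57/2,77/2] z:[113/3,44] -> hit [113/3,77/2], descend [15, 17]
    N15 x:[43,99/2] y:[57/2,65/2] z:[113/3,44] -> miss, prune
    N17 x:[71/2,40] y:[65/2,77/2] z:[38,41] -> hit [38,77/2], descend [4, 16]
      N4 x:[75/2,40] y:[75/2,77/2] z:[38,119/3] -> hit [38,77/2] leaf, test {P0@t=38}
      N16 x:[71/2,77/2] y:[65/2,69/2] z:[38,41] -> miss, prune

order=[0, 13, 8, 19, 14, 15, 17, 4, 16]  |boxes|=9  |leaves|=1  hit=P0

== RESULT ==
[0, 13, 8, 19, 14, 15, 17, 4, 16]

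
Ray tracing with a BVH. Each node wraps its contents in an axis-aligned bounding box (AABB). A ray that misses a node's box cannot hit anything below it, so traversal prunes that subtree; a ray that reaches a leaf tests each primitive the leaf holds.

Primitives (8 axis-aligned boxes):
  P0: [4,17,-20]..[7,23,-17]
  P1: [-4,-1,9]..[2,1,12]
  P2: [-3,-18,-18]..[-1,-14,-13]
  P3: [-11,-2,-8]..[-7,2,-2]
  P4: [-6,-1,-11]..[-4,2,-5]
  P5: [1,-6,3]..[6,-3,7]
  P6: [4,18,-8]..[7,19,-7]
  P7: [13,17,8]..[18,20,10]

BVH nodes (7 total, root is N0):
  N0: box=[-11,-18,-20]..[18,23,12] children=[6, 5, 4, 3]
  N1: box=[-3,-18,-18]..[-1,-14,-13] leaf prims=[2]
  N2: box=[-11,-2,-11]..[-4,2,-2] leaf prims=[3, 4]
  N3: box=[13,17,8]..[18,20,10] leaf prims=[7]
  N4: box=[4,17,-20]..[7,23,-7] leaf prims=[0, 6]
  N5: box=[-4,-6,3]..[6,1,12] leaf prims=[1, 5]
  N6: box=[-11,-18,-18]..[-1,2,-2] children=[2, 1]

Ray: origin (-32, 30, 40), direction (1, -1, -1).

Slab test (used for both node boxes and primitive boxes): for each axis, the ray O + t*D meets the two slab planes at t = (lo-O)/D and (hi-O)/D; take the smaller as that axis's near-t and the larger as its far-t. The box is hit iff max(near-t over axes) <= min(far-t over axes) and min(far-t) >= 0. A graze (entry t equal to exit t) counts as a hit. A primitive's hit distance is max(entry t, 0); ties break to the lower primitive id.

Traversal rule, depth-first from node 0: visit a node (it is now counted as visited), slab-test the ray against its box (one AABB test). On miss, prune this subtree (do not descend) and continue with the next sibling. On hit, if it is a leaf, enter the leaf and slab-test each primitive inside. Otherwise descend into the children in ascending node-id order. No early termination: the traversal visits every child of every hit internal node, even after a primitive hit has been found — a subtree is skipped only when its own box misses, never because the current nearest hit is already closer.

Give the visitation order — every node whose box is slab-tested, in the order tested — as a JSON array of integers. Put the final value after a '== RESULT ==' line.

Walk:
N0 x:[21,50] y:[7,48] z:[28,60] -> hit [28,48], descend [3, 4, 5, 6]
  N3 x:[45,50] y:[10,13] z:[30,32] -> miss, prune
  N4 x:[36,39] y:[7,13] z:[47,60] -> miss, prune
  N5 x:[28,38] y:[29,36] z:[28,37] -> hit [29,36] leaf, test {P1@t=29, P5@t=33}
  N6 x:[21,31] y:[28,48] z:[42,58] -> miss, prune

Visited [0, 3, 4, 5, 6]. Tests: 5 box, 1 leaf. Nearest: P1.

== RESULT ==
[0, 3, 4, 5, 6]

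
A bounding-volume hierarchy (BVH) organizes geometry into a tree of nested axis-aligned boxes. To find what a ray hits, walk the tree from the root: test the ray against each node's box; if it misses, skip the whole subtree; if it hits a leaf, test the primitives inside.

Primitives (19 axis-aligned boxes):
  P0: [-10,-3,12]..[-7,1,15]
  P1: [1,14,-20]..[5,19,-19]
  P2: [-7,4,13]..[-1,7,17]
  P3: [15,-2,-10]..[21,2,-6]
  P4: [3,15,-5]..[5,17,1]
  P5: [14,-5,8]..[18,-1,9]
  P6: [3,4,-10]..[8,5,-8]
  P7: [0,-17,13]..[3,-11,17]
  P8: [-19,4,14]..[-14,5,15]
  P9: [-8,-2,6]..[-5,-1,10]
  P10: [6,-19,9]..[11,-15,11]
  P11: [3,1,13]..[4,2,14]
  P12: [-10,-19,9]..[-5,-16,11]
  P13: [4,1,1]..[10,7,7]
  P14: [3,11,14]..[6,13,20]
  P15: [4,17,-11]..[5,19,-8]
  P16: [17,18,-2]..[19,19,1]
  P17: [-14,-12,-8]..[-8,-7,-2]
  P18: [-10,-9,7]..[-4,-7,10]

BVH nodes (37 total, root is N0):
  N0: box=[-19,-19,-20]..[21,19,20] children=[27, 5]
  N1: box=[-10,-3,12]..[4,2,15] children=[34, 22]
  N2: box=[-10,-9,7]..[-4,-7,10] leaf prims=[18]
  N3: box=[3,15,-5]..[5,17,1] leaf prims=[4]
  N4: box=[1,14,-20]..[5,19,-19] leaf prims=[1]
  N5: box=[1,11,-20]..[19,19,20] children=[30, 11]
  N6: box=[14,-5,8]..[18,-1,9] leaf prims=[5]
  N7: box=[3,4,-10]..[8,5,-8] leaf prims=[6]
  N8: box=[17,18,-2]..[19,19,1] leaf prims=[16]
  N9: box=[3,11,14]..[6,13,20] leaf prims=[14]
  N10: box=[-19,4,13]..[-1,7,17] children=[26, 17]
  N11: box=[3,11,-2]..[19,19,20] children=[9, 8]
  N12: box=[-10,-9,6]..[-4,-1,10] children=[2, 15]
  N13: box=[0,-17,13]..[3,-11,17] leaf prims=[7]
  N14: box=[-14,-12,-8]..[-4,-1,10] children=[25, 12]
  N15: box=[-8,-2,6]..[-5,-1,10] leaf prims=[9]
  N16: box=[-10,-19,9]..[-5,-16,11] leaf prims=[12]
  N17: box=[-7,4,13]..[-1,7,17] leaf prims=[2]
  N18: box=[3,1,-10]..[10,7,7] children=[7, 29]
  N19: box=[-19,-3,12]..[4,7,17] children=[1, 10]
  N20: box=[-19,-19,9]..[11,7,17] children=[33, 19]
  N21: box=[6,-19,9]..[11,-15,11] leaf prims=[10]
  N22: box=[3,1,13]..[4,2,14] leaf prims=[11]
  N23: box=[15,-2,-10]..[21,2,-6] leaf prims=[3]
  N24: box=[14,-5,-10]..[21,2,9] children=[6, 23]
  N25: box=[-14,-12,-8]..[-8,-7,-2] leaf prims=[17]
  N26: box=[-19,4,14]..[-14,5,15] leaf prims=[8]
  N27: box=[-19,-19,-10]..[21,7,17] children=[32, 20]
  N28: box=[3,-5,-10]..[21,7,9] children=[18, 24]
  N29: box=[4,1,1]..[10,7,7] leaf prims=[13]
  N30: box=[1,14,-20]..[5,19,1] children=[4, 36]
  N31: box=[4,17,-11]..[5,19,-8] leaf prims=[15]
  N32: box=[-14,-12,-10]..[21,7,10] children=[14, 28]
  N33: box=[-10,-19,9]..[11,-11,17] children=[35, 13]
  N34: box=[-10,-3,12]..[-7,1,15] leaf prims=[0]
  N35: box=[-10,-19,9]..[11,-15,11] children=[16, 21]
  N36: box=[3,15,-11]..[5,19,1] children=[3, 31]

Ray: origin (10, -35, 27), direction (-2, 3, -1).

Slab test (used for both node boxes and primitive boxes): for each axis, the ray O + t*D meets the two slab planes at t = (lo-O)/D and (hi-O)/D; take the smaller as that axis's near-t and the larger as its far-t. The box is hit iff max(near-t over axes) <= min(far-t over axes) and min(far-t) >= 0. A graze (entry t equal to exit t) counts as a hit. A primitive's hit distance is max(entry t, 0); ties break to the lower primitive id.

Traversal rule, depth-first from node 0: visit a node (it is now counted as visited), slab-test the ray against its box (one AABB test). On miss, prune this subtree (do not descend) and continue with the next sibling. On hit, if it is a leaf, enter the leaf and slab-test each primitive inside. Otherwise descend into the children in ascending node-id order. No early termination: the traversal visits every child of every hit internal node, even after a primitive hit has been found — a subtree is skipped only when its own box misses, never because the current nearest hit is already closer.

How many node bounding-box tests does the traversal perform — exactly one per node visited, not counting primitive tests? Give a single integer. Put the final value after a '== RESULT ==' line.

Walk:
N0 x:[-11/2,29/2] y:[16/3,18] z:[7,47] -> hit [7,29/2], descend [5, 27]
  N5 x:[-9/2,9/2] y:[46/3,18] z:[7,47] -> miss, prune
  N27 x:[-11/2,29/2] y:[16/3,14] z:[10,37] -> hit [10,14], descend [20, 32]
    N20 x:[-1/2,29/2] y:[16/3,14] z:[10,18] -> hit [10,14], descend [19, 33]
      N19 x:[3,29/2] y:[32/3,14] z:[10,15] -> hit [32/3,14], descend [1, 10]
        N1 x:[3,10] y:[32/3,37/3] z:[12,15] -> miss, prune
        N10 x:[11/2,29/2] y:[13,14] z:[10,14] -> hit [13,14], descend [17, 26]
          N17 x:[11/2,17/2] y:[13,14] z:[10,14] -> miss, prune
          N26 x:[12,29/2] y:[13,40/3] z:[12,13] -> hit [13,13] leaf, test {P8@t=13}
      N33 x:[-1/2,10] y:[16/3,8] z:[10,18] -> miss, prune
    N32 x:[-11/2,12] y:[23/3,14] z:[17,37] -> miss, prune

Visited [0, 5, 27, 20, 19, 1, 10, 17, 26, 33, 32]. Tests: 11 box, 1 leaf. Nearest: P8.

== RESULT ==
11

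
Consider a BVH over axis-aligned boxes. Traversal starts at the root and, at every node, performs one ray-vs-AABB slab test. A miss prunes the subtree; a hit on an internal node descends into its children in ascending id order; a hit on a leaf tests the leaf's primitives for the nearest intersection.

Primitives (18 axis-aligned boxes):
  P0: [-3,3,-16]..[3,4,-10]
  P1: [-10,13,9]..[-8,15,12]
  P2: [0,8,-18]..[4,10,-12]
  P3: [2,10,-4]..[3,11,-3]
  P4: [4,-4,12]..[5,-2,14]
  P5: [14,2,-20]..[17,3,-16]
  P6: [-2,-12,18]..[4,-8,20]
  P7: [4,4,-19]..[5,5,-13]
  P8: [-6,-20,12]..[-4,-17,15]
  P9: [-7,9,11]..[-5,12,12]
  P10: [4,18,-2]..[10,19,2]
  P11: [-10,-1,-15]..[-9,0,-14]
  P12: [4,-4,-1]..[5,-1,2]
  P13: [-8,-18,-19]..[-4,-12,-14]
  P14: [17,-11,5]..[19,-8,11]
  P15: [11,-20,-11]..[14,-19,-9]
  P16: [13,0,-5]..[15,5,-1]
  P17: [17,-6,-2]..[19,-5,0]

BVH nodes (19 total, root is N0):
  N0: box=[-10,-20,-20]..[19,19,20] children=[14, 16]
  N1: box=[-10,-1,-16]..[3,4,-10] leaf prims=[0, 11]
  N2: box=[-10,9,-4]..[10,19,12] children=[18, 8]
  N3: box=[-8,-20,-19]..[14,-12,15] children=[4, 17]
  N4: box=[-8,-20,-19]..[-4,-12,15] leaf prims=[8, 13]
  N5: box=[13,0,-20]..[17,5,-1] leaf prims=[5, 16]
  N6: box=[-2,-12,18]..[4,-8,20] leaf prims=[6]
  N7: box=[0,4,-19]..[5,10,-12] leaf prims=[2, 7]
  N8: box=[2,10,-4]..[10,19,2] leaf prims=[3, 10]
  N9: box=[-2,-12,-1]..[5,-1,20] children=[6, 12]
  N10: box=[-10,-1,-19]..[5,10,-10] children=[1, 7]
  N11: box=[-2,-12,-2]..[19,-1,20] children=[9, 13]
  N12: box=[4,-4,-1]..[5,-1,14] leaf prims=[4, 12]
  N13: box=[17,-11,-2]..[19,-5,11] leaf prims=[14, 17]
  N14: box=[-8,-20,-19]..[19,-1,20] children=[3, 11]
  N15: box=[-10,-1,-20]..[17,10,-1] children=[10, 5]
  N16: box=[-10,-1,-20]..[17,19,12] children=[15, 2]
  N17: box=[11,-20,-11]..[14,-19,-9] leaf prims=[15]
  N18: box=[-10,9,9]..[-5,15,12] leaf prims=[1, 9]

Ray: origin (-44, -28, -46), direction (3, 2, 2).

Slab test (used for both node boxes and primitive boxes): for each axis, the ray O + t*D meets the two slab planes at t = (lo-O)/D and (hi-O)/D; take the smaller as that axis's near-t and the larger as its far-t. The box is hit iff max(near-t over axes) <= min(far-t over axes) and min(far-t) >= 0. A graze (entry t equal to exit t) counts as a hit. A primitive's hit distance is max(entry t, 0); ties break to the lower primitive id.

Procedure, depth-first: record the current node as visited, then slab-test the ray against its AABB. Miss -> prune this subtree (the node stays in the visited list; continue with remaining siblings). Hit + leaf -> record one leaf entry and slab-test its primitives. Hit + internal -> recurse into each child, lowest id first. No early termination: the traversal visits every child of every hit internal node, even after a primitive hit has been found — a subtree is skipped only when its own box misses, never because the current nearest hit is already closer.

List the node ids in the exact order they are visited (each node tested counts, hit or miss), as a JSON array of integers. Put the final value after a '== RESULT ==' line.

Traverse from the root:
N0 x:[34/3,21] y:[4,47/2] z:[13,33] -> hit [13,21], descend [14, 16]
  N14 x:[12,21] y:[4,27/2] z:[27/2,33] -> hit [27/2,27/2], descend [3, 11]
    N3 x:[12,58/3] y:[4,8] z:[27/2,61/2] -> miss, prune
    N11 x:[14,21] y:[8,27/2] z:[22,33] -> miss, prune
  N16 x:[34/3,61/3] y:[27/2,47/2] z:[13,29] -> hit [27/2,61/3], descend [2, 15]
    N2 x:[34/3,18] y:[37/2,47/2] z:[21,29] -> miss, prune
    N15 x:[34/3,61/3] y:[27/2,19] z:[13,45/2] -> hit [27/2,19], descend [5, 10]
      N5 x:[19,61/3] y:[14,33/2] z:[13,45/2] -> miss, prune
      N10 x:[34/3,49/3] y:[27/2,19] z:[27/2,18] -> hit [27/2,49/3], descend [1, 7]
        N1 x:[34/3,47/3] y:[27/2,16] z:[15,18] -> hit [15,47/3] leaf, test {P0@t=31/2, P11(miss)}
        N7 x:[44/3,49/3] y:[16,19] z:[27/2,17] -> hit [16,49/3] leaf, test {P2(miss), P7@t=16}

Visited [0, 14, 3, 11, 16, 2, 15, 5, 10, 1, 7]. Tests: 11 box, 2 leaf. Nearest: P0.

== RESULT ==
[0, 14, 3, 11, 16, 2, 15, 5, 10, 1, 7]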